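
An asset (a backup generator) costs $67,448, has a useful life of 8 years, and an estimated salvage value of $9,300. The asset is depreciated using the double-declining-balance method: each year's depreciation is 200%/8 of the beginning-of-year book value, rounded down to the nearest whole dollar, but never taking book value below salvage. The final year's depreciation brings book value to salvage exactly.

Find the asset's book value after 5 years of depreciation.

Depreciable base = $67,448 − $9,300 = $58,148.
Year 1: ⌊$67,448 × 200%/8⌋ = $16,862. Book value $50,586.
Year 2: ⌊$50,586 × 200%/8⌋ = $12,646. Book value $37,940.
Year 3: ⌊$37,940 × 200%/8⌋ = $9,485. Book value $28,455.
Year 4: ⌊$28,455 × 200%/8⌋ = $7,113. Book value $21,342.
Year 5: ⌊$21,342 × 200%/8⌋ = $5,335. Book value $16,007.

$16,007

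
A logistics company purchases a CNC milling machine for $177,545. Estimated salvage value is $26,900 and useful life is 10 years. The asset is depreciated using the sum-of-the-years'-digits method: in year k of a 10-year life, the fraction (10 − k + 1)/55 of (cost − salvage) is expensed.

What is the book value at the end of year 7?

Depreciable base = $177,545 − $26,900 = $150,645.
Sum of the years' digits = 10+9+8+7+6+5+4+3+2+1 = 55.
Year 1: $150,645 × 10/55 = $27,390. Book value $150,155.
Year 2: $150,645 × 9/55 = $24,651. Book value $125,504.
Year 3: $150,645 × 8/55 = $21,912. Book value $103,592.
Year 4: $150,645 × 7/55 = $19,173. Book value $84,419.
Year 5: $150,645 × 6/55 = $16,434. Book value $67,985.
Year 6: $150,645 × 5/55 = $13,695. Book value $54,290.
Year 7: $150,645 × 4/55 = $10,956. Book value $43,334.

$43,334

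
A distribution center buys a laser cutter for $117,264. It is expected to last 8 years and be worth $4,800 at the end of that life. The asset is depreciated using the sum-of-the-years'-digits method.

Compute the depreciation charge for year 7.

Depreciable base = $117,264 − $4,800 = $112,464.
Sum of the years' digits = 8+7+6+5+4+3+2+1 = 36.
Year 1: $112,464 × 8/36 = $24,992. Book value $92,272.
Year 2: $112,464 × 7/36 = $21,868. Book value $70,404.
Year 3: $112,464 × 6/36 = $18,744. Book value $51,660.
Year 4: $112,464 × 5/36 = $15,620. Book value $36,040.
Year 5: $112,464 × 4/36 = $12,496. Book value $23,544.
Year 6: $112,464 × 3/36 = $9,372. Book value $14,172.
Year 7: $112,464 × 2/36 = $6,248. Book value $7,924.

$6,248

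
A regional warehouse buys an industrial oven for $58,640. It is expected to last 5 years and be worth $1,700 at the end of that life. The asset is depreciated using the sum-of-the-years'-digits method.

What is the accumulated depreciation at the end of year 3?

Depreciable base = $58,640 − $1,700 = $56,940.
Sum of the years' digits = 5+4+3+2+1 = 15.
Year 1: $56,940 × 5/15 = $18,980. Book value $39,660.
Year 2: $56,940 × 4/15 = $15,184. Book value $24,476.
Year 3: $56,940 × 3/15 = $11,388. Book value $13,088.
Accumulated through year 3 = $58,640 − $13,088 = $45,552.

$45,552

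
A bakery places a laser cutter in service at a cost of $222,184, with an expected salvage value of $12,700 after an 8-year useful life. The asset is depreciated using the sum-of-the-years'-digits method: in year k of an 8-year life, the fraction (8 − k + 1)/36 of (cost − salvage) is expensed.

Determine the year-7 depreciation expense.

$11,638

Depreciable base = $222,184 − $12,700 = $209,484.
Sum of the years' digits = 8+7+6+5+4+3+2+1 = 36.
Year 1: $209,484 × 8/36 = $46,552. Book value $175,632.
Year 2: $209,484 × 7/36 = $40,733. Book value $134,899.
Year 3: $209,484 × 6/36 = $34,914. Book value $99,985.
Year 4: $209,484 × 5/36 = $29,095. Book value $70,890.
Year 5: $209,484 × 4/36 = $23,276. Book value $47,614.
Year 6: $209,484 × 3/36 = $17,457. Book value $30,157.
Year 7: $209,484 × 2/36 = $11,638. Book value $18,519.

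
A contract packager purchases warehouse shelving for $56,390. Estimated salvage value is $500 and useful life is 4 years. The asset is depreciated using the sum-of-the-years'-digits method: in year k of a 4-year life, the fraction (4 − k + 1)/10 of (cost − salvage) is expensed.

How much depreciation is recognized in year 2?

$16,767

Depreciable base = $56,390 − $500 = $55,890.
Sum of the years' digits = 4+3+2+1 = 10.
Year 1: $55,890 × 4/10 = $22,356. Book value $34,034.
Year 2: $55,890 × 3/10 = $16,767. Book value $17,267.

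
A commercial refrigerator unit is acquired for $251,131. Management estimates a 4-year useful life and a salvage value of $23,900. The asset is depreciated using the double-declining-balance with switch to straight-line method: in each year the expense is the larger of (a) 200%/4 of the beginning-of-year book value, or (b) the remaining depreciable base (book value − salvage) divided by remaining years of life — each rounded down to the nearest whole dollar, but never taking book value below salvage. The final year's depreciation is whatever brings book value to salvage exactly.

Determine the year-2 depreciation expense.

$62,783

Depreciable base = $251,131 − $23,900 = $227,231.
Year 1: DB = ⌊$251,131 × 200%/4⌋ = $125,565; SL = ⌊$227,231/4⌋ = $56,807 → take DB $125,565. Book value $125,566.
Year 2: DB = ⌊$125,566 × 200%/4⌋ = $62,783; SL = ⌊$101,666/3⌋ = $33,888 → take DB $62,783. Book value $62,783.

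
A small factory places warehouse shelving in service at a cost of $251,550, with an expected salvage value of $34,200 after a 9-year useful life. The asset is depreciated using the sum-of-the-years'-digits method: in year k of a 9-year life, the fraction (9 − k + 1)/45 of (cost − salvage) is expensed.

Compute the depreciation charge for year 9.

$4,830

Depreciable base = $251,550 − $34,200 = $217,350.
Sum of the years' digits = 9+8+7+6+5+4+3+2+1 = 45.
Year 1: $217,350 × 9/45 = $43,470. Book value $208,080.
Year 2: $217,350 × 8/45 = $38,640. Book value $169,440.
Year 3: $217,350 × 7/45 = $33,810. Book value $135,630.
Year 4: $217,350 × 6/45 = $28,980. Book value $106,650.
Year 5: $217,350 × 5/45 = $24,150. Book value $82,500.
Year 6: $217,350 × 4/45 = $19,320. Book value $63,180.
Year 7: $217,350 × 3/45 = $14,490. Book value $48,690.
Year 8: $217,350 × 2/45 = $9,660. Book value $39,030.
Year 9: $217,350 × 1/45 = $4,830. Book value $34,200.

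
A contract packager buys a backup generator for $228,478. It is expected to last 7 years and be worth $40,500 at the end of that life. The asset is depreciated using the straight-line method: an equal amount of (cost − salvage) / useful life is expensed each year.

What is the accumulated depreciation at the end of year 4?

$107,416

Depreciable base = $228,478 − $40,500 = $187,978.
Annual expense = $187,978 / 7 = $26,854.
End of year 1: book value $201,624.
End of year 2: book value $174,770.
End of year 3: book value $147,916.
End of year 4: book value $121,062.
Accumulated through year 4 = $228,478 − $121,062 = $107,416.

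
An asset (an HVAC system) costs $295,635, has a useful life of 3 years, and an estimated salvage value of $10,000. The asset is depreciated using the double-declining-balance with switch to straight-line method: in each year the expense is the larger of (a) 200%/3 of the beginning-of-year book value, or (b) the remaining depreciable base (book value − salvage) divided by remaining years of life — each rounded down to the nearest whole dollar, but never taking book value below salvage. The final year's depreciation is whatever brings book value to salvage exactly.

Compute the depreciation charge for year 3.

Depreciable base = $295,635 − $10,000 = $285,635.
Year 1: DB = ⌊$295,635 × 200%/3⌋ = $197,090; SL = ⌊$285,635/3⌋ = $95,211 → take DB $197,090. Book value $98,545.
Year 2: DB = ⌊$98,545 × 200%/3⌋ = $65,696; SL = ⌊$88,545/2⌋ = $44,272 → take DB $65,696. Book value $32,849.
Year 3 (final): $32,849 − $10,000 = $22,849. Book value $10,000.

$22,849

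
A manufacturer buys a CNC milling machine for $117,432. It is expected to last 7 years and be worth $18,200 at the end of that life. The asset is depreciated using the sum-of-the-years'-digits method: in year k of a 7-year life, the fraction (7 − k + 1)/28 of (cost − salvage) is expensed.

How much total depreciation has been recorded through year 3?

Depreciable base = $117,432 − $18,200 = $99,232.
Sum of the years' digits = 7+6+5+4+3+2+1 = 28.
Year 1: $99,232 × 7/28 = $24,808. Book value $92,624.
Year 2: $99,232 × 6/28 = $21,264. Book value $71,360.
Year 3: $99,232 × 5/28 = $17,720. Book value $53,640.
Accumulated through year 3 = $117,432 − $53,640 = $63,792.

$63,792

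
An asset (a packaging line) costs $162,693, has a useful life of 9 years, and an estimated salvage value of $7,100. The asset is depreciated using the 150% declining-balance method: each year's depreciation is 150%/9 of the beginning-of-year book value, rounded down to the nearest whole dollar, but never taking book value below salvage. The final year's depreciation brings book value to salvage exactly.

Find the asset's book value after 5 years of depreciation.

$65,384

Depreciable base = $162,693 − $7,100 = $155,593.
Year 1: ⌊$162,693 × 150%/9⌋ = $27,115. Book value $135,578.
Year 2: ⌊$135,578 × 150%/9⌋ = $22,596. Book value $112,982.
Year 3: ⌊$112,982 × 150%/9⌋ = $18,830. Book value $94,152.
Year 4: ⌊$94,152 × 150%/9⌋ = $15,692. Book value $78,460.
Year 5: ⌊$78,460 × 150%/9⌋ = $13,076. Book value $65,384.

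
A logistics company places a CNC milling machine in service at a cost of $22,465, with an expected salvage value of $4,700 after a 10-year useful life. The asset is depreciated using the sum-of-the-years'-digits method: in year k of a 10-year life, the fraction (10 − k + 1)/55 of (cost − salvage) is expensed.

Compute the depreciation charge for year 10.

$323

Depreciable base = $22,465 − $4,700 = $17,765.
Sum of the years' digits = 10+9+8+7+6+5+4+3+2+1 = 55.
Year 1: $17,765 × 10/55 = $3,230. Book value $19,235.
Year 2: $17,765 × 9/55 = $2,907. Book value $16,328.
Year 3: $17,765 × 8/55 = $2,584. Book value $13,744.
Year 4: $17,765 × 7/55 = $2,261. Book value $11,483.
Year 5: $17,765 × 6/55 = $1,938. Book value $9,545.
Year 6: $17,765 × 5/55 = $1,615. Book value $7,930.
Year 7: $17,765 × 4/55 = $1,292. Book value $6,638.
Year 8: $17,765 × 3/55 = $969. Book value $5,669.
Year 9: $17,765 × 2/55 = $646. Book value $5,023.
Year 10: $17,765 × 1/55 = $323. Book value $4,700.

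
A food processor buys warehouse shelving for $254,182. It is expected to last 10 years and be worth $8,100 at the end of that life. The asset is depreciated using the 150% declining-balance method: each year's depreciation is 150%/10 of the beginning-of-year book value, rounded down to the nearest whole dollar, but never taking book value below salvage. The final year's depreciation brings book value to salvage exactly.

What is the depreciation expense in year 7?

Depreciable base = $254,182 − $8,100 = $246,082.
Year 1: ⌊$254,182 × 150%/10⌋ = $38,127. Book value $216,055.
Year 2: ⌊$216,055 × 150%/10⌋ = $32,408. Book value $183,647.
Year 3: ⌊$183,647 × 150%/10⌋ = $27,547. Book value $156,100.
Year 4: ⌊$156,100 × 150%/10⌋ = $23,415. Book value $132,685.
Year 5: ⌊$132,685 × 150%/10⌋ = $19,902. Book value $112,783.
Year 6: ⌊$112,783 × 150%/10⌋ = $16,917. Book value $95,866.
Year 7: ⌊$95,866 × 150%/10⌋ = $14,379. Book value $81,487.

$14,379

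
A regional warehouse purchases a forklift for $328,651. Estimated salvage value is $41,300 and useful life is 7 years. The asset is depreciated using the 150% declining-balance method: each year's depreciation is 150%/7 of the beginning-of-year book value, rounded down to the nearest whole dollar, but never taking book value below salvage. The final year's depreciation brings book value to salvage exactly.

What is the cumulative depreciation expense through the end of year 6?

$251,324

Depreciable base = $328,651 − $41,300 = $287,351.
Year 1: ⌊$328,651 × 150%/7⌋ = $70,425. Book value $258,226.
Year 2: ⌊$258,226 × 150%/7⌋ = $55,334. Book value $202,892.
Year 3: ⌊$202,892 × 150%/7⌋ = $43,476. Book value $159,416.
Year 4: ⌊$159,416 × 150%/7⌋ = $34,160. Book value $125,256.
Year 5: ⌊$125,256 × 150%/7⌋ = $26,840. Book value $98,416.
Year 6: ⌊$98,416 × 150%/7⌋ = $21,089. Book value $77,327.
Accumulated through year 6 = $328,651 − $77,327 = $251,324.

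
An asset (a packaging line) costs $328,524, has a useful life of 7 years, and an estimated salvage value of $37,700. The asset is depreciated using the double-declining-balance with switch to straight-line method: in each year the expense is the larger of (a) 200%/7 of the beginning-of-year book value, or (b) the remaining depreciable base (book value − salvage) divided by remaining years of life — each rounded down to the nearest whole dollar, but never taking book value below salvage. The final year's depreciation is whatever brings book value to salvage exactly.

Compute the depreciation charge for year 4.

Depreciable base = $328,524 − $37,700 = $290,824.
Year 1: DB = ⌊$328,524 × 200%/7⌋ = $93,864; SL = ⌊$290,824/7⌋ = $41,546 → take DB $93,864. Book value $234,660.
Year 2: DB = ⌊$234,660 × 200%/7⌋ = $67,045; SL = ⌊$196,960/6⌋ = $32,826 → take DB $67,045. Book value $167,615.
Year 3: DB = ⌊$167,615 × 200%/7⌋ = $47,890; SL = ⌊$129,915/5⌋ = $25,983 → take DB $47,890. Book value $119,725.
Year 4: DB = ⌊$119,725 × 200%/7⌋ = $34,207; SL = ⌊$82,025/4⌋ = $20,506 → take DB $34,207. Book value $85,518.

$34,207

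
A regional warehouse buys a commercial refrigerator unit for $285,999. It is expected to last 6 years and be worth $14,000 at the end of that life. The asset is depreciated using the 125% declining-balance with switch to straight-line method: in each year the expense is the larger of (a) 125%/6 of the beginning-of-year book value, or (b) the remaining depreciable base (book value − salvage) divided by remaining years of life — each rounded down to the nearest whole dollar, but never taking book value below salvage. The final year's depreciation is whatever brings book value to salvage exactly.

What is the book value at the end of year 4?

Depreciable base = $285,999 − $14,000 = $271,999.
Year 1: DB = ⌊$285,999 × 125%/6⌋ = $59,583; SL = ⌊$271,999/6⌋ = $45,333 → take DB $59,583. Book value $226,416.
Year 2: DB = ⌊$226,416 × 125%/6⌋ = $47,170; SL = ⌊$212,416/5⌋ = $42,483 → take DB $47,170. Book value $179,246.
Year 3: DB = ⌊$179,246 × 125%/6⌋ = $37,342; SL = ⌊$165,246/4⌋ = $41,311 → take SL $41,311. Book value $137,935.
Year 4: DB = ⌊$137,935 × 125%/6⌋ = $28,736; SL = ⌊$123,935/3⌋ = $41,311 → take SL $41,311. Book value $96,624.

$96,624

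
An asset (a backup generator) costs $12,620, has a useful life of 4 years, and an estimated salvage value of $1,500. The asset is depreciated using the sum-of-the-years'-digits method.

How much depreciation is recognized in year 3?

Depreciable base = $12,620 − $1,500 = $11,120.
Sum of the years' digits = 4+3+2+1 = 10.
Year 1: $11,120 × 4/10 = $4,448. Book value $8,172.
Year 2: $11,120 × 3/10 = $3,336. Book value $4,836.
Year 3: $11,120 × 2/10 = $2,224. Book value $2,612.

$2,224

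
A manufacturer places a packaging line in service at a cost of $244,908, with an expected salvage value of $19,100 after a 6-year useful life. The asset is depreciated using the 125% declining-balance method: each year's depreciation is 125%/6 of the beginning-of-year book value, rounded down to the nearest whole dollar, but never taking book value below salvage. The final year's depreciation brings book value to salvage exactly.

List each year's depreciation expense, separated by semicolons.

$51,022; $40,392; $31,977; $25,316; $20,041; $57,060

Depreciable base = $244,908 − $19,100 = $225,808.
Year 1: ⌊$244,908 × 125%/6⌋ = $51,022. Book value $193,886.
Year 2: ⌊$193,886 × 125%/6⌋ = $40,392. Book value $153,494.
Year 3: ⌊$153,494 × 125%/6⌋ = $31,977. Book value $121,517.
Year 4: ⌊$121,517 × 125%/6⌋ = $25,316. Book value $96,201.
Year 5: ⌊$96,201 × 125%/6⌋ = $20,041. Book value $76,160.
Year 6 (final): $76,160 − $19,100 = $57,060. Book value $19,100.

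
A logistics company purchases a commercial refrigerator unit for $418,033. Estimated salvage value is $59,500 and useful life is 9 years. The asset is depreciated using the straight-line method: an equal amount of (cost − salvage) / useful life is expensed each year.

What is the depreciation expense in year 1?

$39,837

Depreciable base = $418,033 − $59,500 = $358,533.
Annual expense = $358,533 / 9 = $39,837.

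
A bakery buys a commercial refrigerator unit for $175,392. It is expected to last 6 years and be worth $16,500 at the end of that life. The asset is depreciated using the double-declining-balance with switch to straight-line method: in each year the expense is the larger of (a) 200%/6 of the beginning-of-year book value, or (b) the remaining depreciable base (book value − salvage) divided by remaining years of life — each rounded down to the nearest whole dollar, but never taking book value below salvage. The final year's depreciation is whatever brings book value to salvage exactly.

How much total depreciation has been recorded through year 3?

Depreciable base = $175,392 − $16,500 = $158,892.
Year 1: DB = ⌊$175,392 × 200%/6⌋ = $58,464; SL = ⌊$158,892/6⌋ = $26,482 → take DB $58,464. Book value $116,928.
Year 2: DB = ⌊$116,928 × 200%/6⌋ = $38,976; SL = ⌊$100,428/5⌋ = $20,085 → take DB $38,976. Book value $77,952.
Year 3: DB = ⌊$77,952 × 200%/6⌋ = $25,984; SL = ⌊$61,452/4⌋ = $15,363 → take DB $25,984. Book value $51,968.
Accumulated through year 3 = $175,392 − $51,968 = $123,424.

$123,424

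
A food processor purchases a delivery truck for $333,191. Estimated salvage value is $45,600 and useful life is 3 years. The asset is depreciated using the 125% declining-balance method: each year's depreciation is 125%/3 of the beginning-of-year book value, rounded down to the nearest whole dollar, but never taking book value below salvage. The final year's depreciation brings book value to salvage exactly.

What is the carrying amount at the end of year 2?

$113,378

Depreciable base = $333,191 − $45,600 = $287,591.
Year 1: ⌊$333,191 × 125%/3⌋ = $138,829. Book value $194,362.
Year 2: ⌊$194,362 × 125%/3⌋ = $80,984. Book value $113,378.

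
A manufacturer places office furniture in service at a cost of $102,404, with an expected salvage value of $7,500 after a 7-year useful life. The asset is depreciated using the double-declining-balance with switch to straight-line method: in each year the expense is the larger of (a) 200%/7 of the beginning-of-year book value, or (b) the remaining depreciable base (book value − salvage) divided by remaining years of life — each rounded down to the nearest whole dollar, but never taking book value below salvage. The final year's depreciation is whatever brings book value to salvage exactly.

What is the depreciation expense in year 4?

Depreciable base = $102,404 − $7,500 = $94,904.
Year 1: DB = ⌊$102,404 × 200%/7⌋ = $29,258; SL = ⌊$94,904/7⌋ = $13,557 → take DB $29,258. Book value $73,146.
Year 2: DB = ⌊$73,146 × 200%/7⌋ = $20,898; SL = ⌊$65,646/6⌋ = $10,941 → take DB $20,898. Book value $52,248.
Year 3: DB = ⌊$52,248 × 200%/7⌋ = $14,928; SL = ⌊$44,748/5⌋ = $8,949 → take DB $14,928. Book value $37,320.
Year 4: DB = ⌊$37,320 × 200%/7⌋ = $10,662; SL = ⌊$29,820/4⌋ = $7,455 → take DB $10,662. Book value $26,658.

$10,662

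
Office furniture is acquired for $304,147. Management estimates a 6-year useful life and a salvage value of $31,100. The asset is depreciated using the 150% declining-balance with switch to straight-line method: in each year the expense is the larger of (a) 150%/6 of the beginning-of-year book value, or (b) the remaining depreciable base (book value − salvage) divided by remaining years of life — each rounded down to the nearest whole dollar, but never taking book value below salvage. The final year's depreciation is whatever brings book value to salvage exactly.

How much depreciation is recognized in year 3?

$42,771

Depreciable base = $304,147 − $31,100 = $273,047.
Year 1: DB = ⌊$304,147 × 150%/6⌋ = $76,036; SL = ⌊$273,047/6⌋ = $45,507 → take DB $76,036. Book value $228,111.
Year 2: DB = ⌊$228,111 × 150%/6⌋ = $57,027; SL = ⌊$197,011/5⌋ = $39,402 → take DB $57,027. Book value $171,084.
Year 3: DB = ⌊$171,084 × 150%/6⌋ = $42,771; SL = ⌊$139,984/4⌋ = $34,996 → take DB $42,771. Book value $128,313.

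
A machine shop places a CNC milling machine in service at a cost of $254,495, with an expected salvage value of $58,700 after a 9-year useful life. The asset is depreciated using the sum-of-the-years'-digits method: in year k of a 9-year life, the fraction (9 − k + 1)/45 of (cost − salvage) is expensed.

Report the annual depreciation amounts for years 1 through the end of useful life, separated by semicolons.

Depreciable base = $254,495 − $58,700 = $195,795.
Sum of the years' digits = 9+8+7+6+5+4+3+2+1 = 45.
Year 1: $195,795 × 9/45 = $39,159. Book value $215,336.
Year 2: $195,795 × 8/45 = $34,808. Book value $180,528.
Year 3: $195,795 × 7/45 = $30,457. Book value $150,071.
Year 4: $195,795 × 6/45 = $26,106. Book value $123,965.
Year 5: $195,795 × 5/45 = $21,755. Book value $102,210.
Year 6: $195,795 × 4/45 = $17,404. Book value $84,806.
Year 7: $195,795 × 3/45 = $13,053. Book value $71,753.
Year 8: $195,795 × 2/45 = $8,702. Book value $63,051.
Year 9: $195,795 × 1/45 = $4,351. Book value $58,700.

$39,159; $34,808; $30,457; $26,106; $21,755; $17,404; $13,053; $8,702; $4,351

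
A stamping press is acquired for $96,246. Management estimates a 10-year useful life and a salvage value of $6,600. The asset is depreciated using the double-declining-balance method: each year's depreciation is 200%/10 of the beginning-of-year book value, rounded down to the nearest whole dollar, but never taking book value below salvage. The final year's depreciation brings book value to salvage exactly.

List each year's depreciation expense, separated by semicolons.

Depreciable base = $96,246 − $6,600 = $89,646.
Year 1: ⌊$96,246 × 200%/10⌋ = $19,249. Book value $76,997.
Year 2: ⌊$76,997 × 200%/10⌋ = $15,399. Book value $61,598.
Year 3: ⌊$61,598 × 200%/10⌋ = $12,319. Book value $49,279.
Year 4: ⌊$49,279 × 200%/10⌋ = $9,855. Book value $39,424.
Year 5: ⌊$39,424 × 200%/10⌋ = $7,884. Book value $31,540.
Year 6: ⌊$31,540 × 200%/10⌋ = $6,308. Book value $25,232.
Year 7: ⌊$25,232 × 200%/10⌋ = $5,046. Book value $20,186.
Year 8: ⌊$20,186 × 200%/10⌋ = $4,037. Book value $16,149.
Year 9: ⌊$16,149 × 200%/10⌋ = $3,229. Book value $12,920.
Year 10 (final): $12,920 − $6,600 = $6,320. Book value $6,600.

$19,249; $15,399; $12,319; $9,855; $7,884; $6,308; $5,046; $4,037; $3,229; $6,320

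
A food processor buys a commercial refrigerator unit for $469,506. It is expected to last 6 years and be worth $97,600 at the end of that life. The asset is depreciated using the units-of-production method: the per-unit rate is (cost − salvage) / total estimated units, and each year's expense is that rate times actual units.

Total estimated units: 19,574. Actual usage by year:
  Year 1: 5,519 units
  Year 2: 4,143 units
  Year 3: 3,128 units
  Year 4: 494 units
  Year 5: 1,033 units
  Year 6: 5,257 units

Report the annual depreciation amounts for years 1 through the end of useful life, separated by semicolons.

Depreciable base = $469,506 − $97,600 = $371,906.
Rate = $371,906 / 19,574 units = $19 per unit.
Year 1: 5,519 × $19 = $104,861. Book value $364,645.
Year 2: 4,143 × $19 = $78,717. Book value $285,928.
Year 3: 3,128 × $19 = $59,432. Book value $226,496.
Year 4: 494 × $19 = $9,386. Book value $217,110.
Year 5: 1,033 × $19 = $19,627. Book value $197,483.
Year 6: 5,257 × $19 = $99,883. Book value $97,600.

$104,861; $78,717; $59,432; $9,386; $19,627; $99,883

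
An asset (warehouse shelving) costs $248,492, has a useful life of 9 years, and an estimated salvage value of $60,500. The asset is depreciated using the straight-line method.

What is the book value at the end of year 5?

Depreciable base = $248,492 − $60,500 = $187,992.
Annual expense = $187,992 / 9 = $20,888.
End of year 1: book value $227,604.
End of year 2: book value $206,716.
End of year 3: book value $185,828.
End of year 4: book value $164,940.
End of year 5: book value $144,052.

$144,052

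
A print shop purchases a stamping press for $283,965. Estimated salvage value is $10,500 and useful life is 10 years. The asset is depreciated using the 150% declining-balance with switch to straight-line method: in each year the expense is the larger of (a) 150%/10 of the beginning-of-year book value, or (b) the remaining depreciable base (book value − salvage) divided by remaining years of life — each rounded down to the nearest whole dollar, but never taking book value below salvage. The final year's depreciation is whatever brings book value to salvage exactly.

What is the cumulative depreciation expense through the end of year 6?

Depreciable base = $283,965 − $10,500 = $273,465.
Year 1: DB = ⌊$283,965 × 150%/10⌋ = $42,594; SL = ⌊$273,465/10⌋ = $27,346 → take DB $42,594. Book value $241,371.
Year 2: DB = ⌊$241,371 × 150%/10⌋ = $36,205; SL = ⌊$230,871/9⌋ = $25,652 → take DB $36,205. Book value $205,166.
Year 3: DB = ⌊$205,166 × 150%/10⌋ = $30,774; SL = ⌊$194,666/8⌋ = $24,333 → take DB $30,774. Book value $174,392.
Year 4: DB = ⌊$174,392 × 150%/10⌋ = $26,158; SL = ⌊$163,892/7⌋ = $23,413 → take DB $26,158. Book value $148,234.
Year 5: DB = ⌊$148,234 × 150%/10⌋ = $22,235; SL = ⌊$137,734/6⌋ = $22,955 → take SL $22,955. Book value $125,279.
Year 6: DB = ⌊$125,279 × 150%/10⌋ = $18,791; SL = ⌊$114,779/5⌋ = $22,955 → take SL $22,955. Book value $102,324.
Accumulated through year 6 = $283,965 − $102,324 = $181,641.

$181,641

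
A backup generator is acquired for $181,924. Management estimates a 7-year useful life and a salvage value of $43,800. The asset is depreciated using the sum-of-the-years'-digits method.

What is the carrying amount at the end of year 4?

Depreciable base = $181,924 − $43,800 = $138,124.
Sum of the years' digits = 7+6+5+4+3+2+1 = 28.
Year 1: $138,124 × 7/28 = $34,531. Book value $147,393.
Year 2: $138,124 × 6/28 = $29,598. Book value $117,795.
Year 3: $138,124 × 5/28 = $24,665. Book value $93,130.
Year 4: $138,124 × 4/28 = $19,732. Book value $73,398.

$73,398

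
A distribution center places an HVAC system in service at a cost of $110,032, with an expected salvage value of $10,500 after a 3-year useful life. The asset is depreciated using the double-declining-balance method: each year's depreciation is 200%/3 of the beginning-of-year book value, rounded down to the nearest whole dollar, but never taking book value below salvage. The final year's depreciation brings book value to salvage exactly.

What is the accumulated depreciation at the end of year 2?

Depreciable base = $110,032 − $10,500 = $99,532.
Year 1: ⌊$110,032 × 200%/3⌋ = $73,354. Book value $36,678.
Year 2: ⌊$36,678 × 200%/3⌋ = $24,452. Book value $12,226.
Accumulated through year 2 = $110,032 − $12,226 = $97,806.

$97,806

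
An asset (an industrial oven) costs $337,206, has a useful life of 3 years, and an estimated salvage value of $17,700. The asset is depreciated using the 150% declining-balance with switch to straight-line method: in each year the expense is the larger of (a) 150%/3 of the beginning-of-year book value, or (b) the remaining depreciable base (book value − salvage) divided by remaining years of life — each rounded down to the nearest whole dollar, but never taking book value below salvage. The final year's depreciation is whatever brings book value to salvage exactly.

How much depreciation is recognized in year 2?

Depreciable base = $337,206 − $17,700 = $319,506.
Year 1: DB = ⌊$337,206 × 150%/3⌋ = $168,603; SL = ⌊$319,506/3⌋ = $106,502 → take DB $168,603. Book value $168,603.
Year 2: DB = ⌊$168,603 × 150%/3⌋ = $84,301; SL = ⌊$150,903/2⌋ = $75,451 → take DB $84,301. Book value $84,302.

$84,301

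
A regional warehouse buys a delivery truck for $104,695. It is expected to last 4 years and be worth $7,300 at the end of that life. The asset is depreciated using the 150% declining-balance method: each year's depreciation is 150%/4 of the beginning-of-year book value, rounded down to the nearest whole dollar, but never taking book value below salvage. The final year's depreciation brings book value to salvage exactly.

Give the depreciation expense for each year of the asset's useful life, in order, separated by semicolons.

Depreciable base = $104,695 − $7,300 = $97,395.
Year 1: ⌊$104,695 × 150%/4⌋ = $39,260. Book value $65,435.
Year 2: ⌊$65,435 × 150%/4⌋ = $24,538. Book value $40,897.
Year 3: ⌊$40,897 × 150%/4⌋ = $15,336. Book value $25,561.
Year 4 (final): $25,561 − $7,300 = $18,261. Book value $7,300.

$39,260; $24,538; $15,336; $18,261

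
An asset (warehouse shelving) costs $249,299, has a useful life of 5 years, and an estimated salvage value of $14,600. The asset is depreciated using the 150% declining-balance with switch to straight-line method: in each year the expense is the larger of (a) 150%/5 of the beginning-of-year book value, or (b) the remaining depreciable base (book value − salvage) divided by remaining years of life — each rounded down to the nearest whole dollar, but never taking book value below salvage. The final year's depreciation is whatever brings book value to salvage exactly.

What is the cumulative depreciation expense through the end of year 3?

$163,789

Depreciable base = $249,299 − $14,600 = $234,699.
Year 1: DB = ⌊$249,299 × 150%/5⌋ = $74,789; SL = ⌊$234,699/5⌋ = $46,939 → take DB $74,789. Book value $174,510.
Year 2: DB = ⌊$174,510 × 150%/5⌋ = $52,353; SL = ⌊$159,910/4⌋ = $39,977 → take DB $52,353. Book value $122,157.
Year 3: DB = ⌊$122,157 × 150%/5⌋ = $36,647; SL = ⌊$107,557/3⌋ = $35,852 → take DB $36,647. Book value $85,510.
Accumulated through year 3 = $249,299 − $85,510 = $163,789.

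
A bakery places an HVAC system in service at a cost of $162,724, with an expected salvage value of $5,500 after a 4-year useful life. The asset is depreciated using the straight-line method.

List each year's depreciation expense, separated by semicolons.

Depreciable base = $162,724 − $5,500 = $157,224.
Annual expense = $157,224 / 4 = $39,306.
End of year 1: book value $123,418.
End of year 2: book value $84,112.
End of year 3: book value $44,806.
End of year 4: book value $5,500.

$39,306; $39,306; $39,306; $39,306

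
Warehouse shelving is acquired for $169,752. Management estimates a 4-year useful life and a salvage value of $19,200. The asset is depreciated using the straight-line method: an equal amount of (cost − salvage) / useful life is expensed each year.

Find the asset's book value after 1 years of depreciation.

Depreciable base = $169,752 − $19,200 = $150,552.
Annual expense = $150,552 / 4 = $37,638.
End of year 1: book value $132,114.

$132,114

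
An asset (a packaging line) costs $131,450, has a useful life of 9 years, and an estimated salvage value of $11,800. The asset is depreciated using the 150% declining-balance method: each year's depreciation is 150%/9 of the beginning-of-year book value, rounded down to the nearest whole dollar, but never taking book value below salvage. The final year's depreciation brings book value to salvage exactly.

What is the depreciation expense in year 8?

Depreciable base = $131,450 − $11,800 = $119,650.
Year 1: ⌊$131,450 × 150%/9⌋ = $21,908. Book value $109,542.
Year 2: ⌊$109,542 × 150%/9⌋ = $18,257. Book value $91,285.
Year 3: ⌊$91,285 × 150%/9⌋ = $15,214. Book value $76,071.
Year 4: ⌊$76,071 × 150%/9⌋ = $12,678. Book value $63,393.
Year 5: ⌊$63,393 × 150%/9⌋ = $10,565. Book value $52,828.
Year 6: ⌊$52,828 × 150%/9⌋ = $8,804. Book value $44,024.
Year 7: ⌊$44,024 × 150%/9⌋ = $7,337. Book value $36,687.
Year 8: ⌊$36,687 × 150%/9⌋ = $6,114. Book value $30,573.

$6,114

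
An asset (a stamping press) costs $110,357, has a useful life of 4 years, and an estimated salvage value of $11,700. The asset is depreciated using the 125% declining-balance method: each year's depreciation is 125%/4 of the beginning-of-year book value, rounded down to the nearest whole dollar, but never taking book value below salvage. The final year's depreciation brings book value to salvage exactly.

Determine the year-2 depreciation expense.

Depreciable base = $110,357 − $11,700 = $98,657.
Year 1: ⌊$110,357 × 125%/4⌋ = $34,486. Book value $75,871.
Year 2: ⌊$75,871 × 125%/4⌋ = $23,709. Book value $52,162.

$23,709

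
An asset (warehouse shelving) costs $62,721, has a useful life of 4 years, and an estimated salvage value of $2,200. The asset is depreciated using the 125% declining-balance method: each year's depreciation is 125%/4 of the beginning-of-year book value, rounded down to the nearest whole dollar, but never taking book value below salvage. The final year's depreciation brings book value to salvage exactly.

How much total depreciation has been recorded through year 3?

Depreciable base = $62,721 − $2,200 = $60,521.
Year 1: ⌊$62,721 × 125%/4⌋ = $19,600. Book value $43,121.
Year 2: ⌊$43,121 × 125%/4⌋ = $13,475. Book value $29,646.
Year 3: ⌊$29,646 × 125%/4⌋ = $9,264. Book value $20,382.
Accumulated through year 3 = $62,721 − $20,382 = $42,339.

$42,339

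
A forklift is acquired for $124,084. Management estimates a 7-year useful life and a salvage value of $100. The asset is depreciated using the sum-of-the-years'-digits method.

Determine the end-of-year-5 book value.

Depreciable base = $124,084 − $100 = $123,984.
Sum of the years' digits = 7+6+5+4+3+2+1 = 28.
Year 1: $123,984 × 7/28 = $30,996. Book value $93,088.
Year 2: $123,984 × 6/28 = $26,568. Book value $66,520.
Year 3: $123,984 × 5/28 = $22,140. Book value $44,380.
Year 4: $123,984 × 4/28 = $17,712. Book value $26,668.
Year 5: $123,984 × 3/28 = $13,284. Book value $13,384.

$13,384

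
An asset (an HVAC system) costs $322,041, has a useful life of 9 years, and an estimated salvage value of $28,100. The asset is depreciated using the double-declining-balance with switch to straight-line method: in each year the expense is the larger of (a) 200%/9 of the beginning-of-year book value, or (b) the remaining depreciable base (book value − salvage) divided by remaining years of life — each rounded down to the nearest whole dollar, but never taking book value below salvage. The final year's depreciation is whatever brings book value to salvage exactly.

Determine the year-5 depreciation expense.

Depreciable base = $322,041 − $28,100 = $293,941.
Year 1: DB = ⌊$322,041 × 200%/9⌋ = $71,564; SL = ⌊$293,941/9⌋ = $32,660 → take DB $71,564. Book value $250,477.
Year 2: DB = ⌊$250,477 × 200%/9⌋ = $55,661; SL = ⌊$222,377/8⌋ = $27,797 → take DB $55,661. Book value $194,816.
Year 3: DB = ⌊$194,816 × 200%/9⌋ = $43,292; SL = ⌊$166,716/7⌋ = $23,816 → take DB $43,292. Book value $151,524.
Year 4: DB = ⌊$151,524 × 200%/9⌋ = $33,672; SL = ⌊$123,424/6⌋ = $20,570 → take DB $33,672. Book value $117,852.
Year 5: DB = ⌊$117,852 × 200%/9⌋ = $26,189; SL = ⌊$89,752/5⌋ = $17,950 → take DB $26,189. Book value $91,663.

$26,189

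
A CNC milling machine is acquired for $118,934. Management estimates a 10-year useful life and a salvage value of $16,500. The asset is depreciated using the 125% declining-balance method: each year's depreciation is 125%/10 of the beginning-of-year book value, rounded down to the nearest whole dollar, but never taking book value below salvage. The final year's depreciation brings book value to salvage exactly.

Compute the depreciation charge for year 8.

$5,838

Depreciable base = $118,934 − $16,500 = $102,434.
Year 1: ⌊$118,934 × 125%/10⌋ = $14,866. Book value $104,068.
Year 2: ⌊$104,068 × 125%/10⌋ = $13,008. Book value $91,060.
Year 3: ⌊$91,060 × 125%/10⌋ = $11,382. Book value $79,678.
Year 4: ⌊$79,678 × 125%/10⌋ = $9,959. Book value $69,719.
Year 5: ⌊$69,719 × 125%/10⌋ = $8,714. Book value $61,005.
Year 6: ⌊$61,005 × 125%/10⌋ = $7,625. Book value $53,380.
Year 7: ⌊$53,380 × 125%/10⌋ = $6,672. Book value $46,708.
Year 8: ⌊$46,708 × 125%/10⌋ = $5,838. Book value $40,870.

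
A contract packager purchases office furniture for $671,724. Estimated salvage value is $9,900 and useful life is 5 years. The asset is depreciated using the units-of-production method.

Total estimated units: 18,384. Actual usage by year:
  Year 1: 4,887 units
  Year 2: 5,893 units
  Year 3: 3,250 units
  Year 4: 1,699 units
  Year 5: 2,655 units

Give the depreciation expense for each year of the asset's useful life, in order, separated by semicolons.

$175,932; $212,148; $117,000; $61,164; $95,580

Depreciable base = $671,724 − $9,900 = $661,824.
Rate = $661,824 / 18,384 units = $36 per unit.
Year 1: 4,887 × $36 = $175,932. Book value $495,792.
Year 2: 5,893 × $36 = $212,148. Book value $283,644.
Year 3: 3,250 × $36 = $117,000. Book value $166,644.
Year 4: 1,699 × $36 = $61,164. Book value $105,480.
Year 5: 2,655 × $36 = $95,580. Book value $9,900.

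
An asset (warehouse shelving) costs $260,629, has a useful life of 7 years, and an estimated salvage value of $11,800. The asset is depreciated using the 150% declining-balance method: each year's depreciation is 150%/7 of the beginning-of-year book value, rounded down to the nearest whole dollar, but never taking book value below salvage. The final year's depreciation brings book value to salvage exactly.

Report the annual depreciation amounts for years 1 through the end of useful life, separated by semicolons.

$55,849; $43,881; $34,478; $27,090; $21,285; $16,724; $49,522

Depreciable base = $260,629 − $11,800 = $248,829.
Year 1: ⌊$260,629 × 150%/7⌋ = $55,849. Book value $204,780.
Year 2: ⌊$204,780 × 150%/7⌋ = $43,881. Book value $160,899.
Year 3: ⌊$160,899 × 150%/7⌋ = $34,478. Book value $126,421.
Year 4: ⌊$126,421 × 150%/7⌋ = $27,090. Book value $99,331.
Year 5: ⌊$99,331 × 150%/7⌋ = $21,285. Book value $78,046.
Year 6: ⌊$78,046 × 150%/7⌋ = $16,724. Book value $61,322.
Year 7 (final): $61,322 − $11,800 = $49,522. Book value $11,800.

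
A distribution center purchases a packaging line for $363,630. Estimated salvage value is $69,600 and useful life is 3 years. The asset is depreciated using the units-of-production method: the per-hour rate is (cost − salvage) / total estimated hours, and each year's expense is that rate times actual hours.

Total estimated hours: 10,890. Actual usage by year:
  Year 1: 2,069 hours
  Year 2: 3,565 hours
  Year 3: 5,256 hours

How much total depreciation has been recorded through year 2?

Depreciable base = $363,630 − $69,600 = $294,030.
Rate = $294,030 / 10,890 hours = $27 per hour.
Year 1: 2,069 × $27 = $55,863. Book value $307,767.
Year 2: 3,565 × $27 = $96,255. Book value $211,512.
Accumulated through year 2 = $363,630 − $211,512 = $152,118.

$152,118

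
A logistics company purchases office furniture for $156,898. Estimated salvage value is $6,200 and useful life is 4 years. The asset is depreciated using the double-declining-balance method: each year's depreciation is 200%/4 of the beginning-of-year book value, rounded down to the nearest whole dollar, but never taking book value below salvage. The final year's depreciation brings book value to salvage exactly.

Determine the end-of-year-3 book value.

Depreciable base = $156,898 − $6,200 = $150,698.
Year 1: ⌊$156,898 × 200%/4⌋ = $78,449. Book value $78,449.
Year 2: ⌊$78,449 × 200%/4⌋ = $39,224. Book value $39,225.
Year 3: ⌊$39,225 × 200%/4⌋ = $19,612. Book value $19,613.

$19,613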